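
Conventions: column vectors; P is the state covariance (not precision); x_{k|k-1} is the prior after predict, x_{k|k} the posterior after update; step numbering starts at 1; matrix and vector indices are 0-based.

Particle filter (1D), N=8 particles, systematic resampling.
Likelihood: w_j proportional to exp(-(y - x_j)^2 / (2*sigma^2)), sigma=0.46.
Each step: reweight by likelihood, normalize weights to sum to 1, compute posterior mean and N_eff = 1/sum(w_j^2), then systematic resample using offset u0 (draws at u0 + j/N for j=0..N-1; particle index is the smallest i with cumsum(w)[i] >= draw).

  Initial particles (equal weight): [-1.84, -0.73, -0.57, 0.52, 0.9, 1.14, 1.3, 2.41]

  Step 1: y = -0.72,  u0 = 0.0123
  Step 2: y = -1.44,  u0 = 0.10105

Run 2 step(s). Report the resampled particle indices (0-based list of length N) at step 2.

step 1: w=[0.0254, 0.4929, 0.4675, 0.0130, 0.0010, 0.0001, 0.0000, 0.0000]  mean=-0.6652  Neff=2.1632  idx=[0, 1, 1, 1, 1, 2, 2, 2]
step 2: w=[0.2852, 0.1265, 0.1265, 0.1265, 0.1265, 0.0696, 0.0696, 0.0696]  mean=-1.0132  Neff=6.2545  idx=[0, 0, 1, 2, 3, 4, 5, 7]

resampled_idx = [0, 0, 1, 2, 3, 4, 5, 7]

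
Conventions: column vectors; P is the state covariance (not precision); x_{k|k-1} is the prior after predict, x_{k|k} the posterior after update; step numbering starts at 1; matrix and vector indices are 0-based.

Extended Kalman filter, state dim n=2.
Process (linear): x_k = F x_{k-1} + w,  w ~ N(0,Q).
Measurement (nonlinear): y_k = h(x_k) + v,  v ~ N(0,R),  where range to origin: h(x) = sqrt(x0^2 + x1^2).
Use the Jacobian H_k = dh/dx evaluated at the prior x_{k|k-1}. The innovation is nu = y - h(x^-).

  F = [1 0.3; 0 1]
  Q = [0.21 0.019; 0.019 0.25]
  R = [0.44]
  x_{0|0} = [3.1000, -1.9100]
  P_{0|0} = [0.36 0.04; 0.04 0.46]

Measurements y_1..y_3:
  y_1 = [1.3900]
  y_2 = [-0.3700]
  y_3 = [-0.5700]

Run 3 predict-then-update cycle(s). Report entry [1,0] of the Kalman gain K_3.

step 1: x^-=[2.5270, -1.9100]  P^-=[0.6354 0.1970; 0.1970 0.7100]  H_jac=[0.7978 -0.6030]  S=[0.9130]  K=[0.4251; -0.2968]  nu=[-1.7776]  x^+=[1.7713, -1.3824]  P^+=[0.4704 0.3122; 0.3122 0.6296]
step 2: x^-=[1.3566, -1.3824]  P^-=[0.9244 0.5201; 0.5201 0.8796]  H_jac=[0.7004 -0.7137]  S=[0.8216]  K=[0.3362; -0.3208]  nu=[-2.3069]  x^+=[0.5809, -0.6424]  P^+=[0.8315 0.6087; 0.6087 0.7950]
step 3: x^-=[0.3882, -0.6424]  P^-=[1.4783 0.8662; 0.8662 1.0450]  H_jac=[0.5172 -0.8559]  S=[0.8341]  K=[0.0277; -0.5353]  nu=[-1.3206]  x^+=[0.3516, 0.0645]  P^+=[1.4776 0.8786; 0.8786 0.8061]

K[1,0] = -0.5353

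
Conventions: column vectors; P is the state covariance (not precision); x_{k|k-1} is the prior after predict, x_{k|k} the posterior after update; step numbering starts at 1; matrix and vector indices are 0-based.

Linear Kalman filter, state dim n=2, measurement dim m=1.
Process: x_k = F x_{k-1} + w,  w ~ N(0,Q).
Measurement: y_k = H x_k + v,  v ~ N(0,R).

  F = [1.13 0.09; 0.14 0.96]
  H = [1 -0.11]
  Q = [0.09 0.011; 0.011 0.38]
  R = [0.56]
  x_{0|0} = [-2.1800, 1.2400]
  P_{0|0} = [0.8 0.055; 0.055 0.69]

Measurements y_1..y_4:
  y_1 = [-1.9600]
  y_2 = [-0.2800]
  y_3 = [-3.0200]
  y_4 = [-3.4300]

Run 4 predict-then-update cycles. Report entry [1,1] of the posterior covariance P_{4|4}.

P_post[1,1] = 1.8704

step 1: x^-=[-2.3518, 0.8852]  P^-=[1.1283 0.2575; 0.2575 1.0464]  S=[1.6443]  K=[0.6690; 0.0866]  nu=[0.4892]  x^+=[-2.0246, 0.9276]  P^+=[0.3925 0.1623; 0.1623 1.0340]
step 2: x^-=[-2.2043, 0.6070]  P^-=[0.6325 0.3405; 0.3405 1.3843]  S=[1.1344]  K=[0.5246; 0.1659]  nu=[1.9910]  x^+=[-1.1598, 0.9374]  P^+=[0.3204 0.2417; 0.2417 1.3530]
step 3: x^-=[-1.2262, 0.7375]  P^-=[0.5592 0.4439; 0.4439 1.6982]  S=[1.0421]  K=[0.4898; 0.2467]  nu=[-1.7127]  x^+=[-2.0650, 0.3150]  P^+=[0.3092 0.3180; 0.3180 1.6348]
step 4: x^-=[-2.3051, 0.0133]  P^-=[0.5628 0.5501; 0.5501 1.9782]  S=[1.0257]  K=[0.4897; 0.3242]  nu=[-1.1234]  x^+=[-2.8552, -0.3509]  P^+=[0.3168 0.3873; 0.3873 1.8704]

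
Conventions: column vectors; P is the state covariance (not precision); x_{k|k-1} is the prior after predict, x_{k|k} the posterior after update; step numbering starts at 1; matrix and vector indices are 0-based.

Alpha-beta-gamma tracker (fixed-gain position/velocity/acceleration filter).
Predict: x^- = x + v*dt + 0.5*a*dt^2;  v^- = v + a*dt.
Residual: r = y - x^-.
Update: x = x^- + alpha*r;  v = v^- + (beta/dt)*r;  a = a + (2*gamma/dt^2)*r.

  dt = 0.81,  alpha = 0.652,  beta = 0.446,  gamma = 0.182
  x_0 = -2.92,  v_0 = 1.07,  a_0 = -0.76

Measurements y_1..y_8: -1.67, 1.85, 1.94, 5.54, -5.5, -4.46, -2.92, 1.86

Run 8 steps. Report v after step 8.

v_post = 0.1808

step 1: x_pred=-2.3026  r=0.6326  x^+=-1.8902  v^+=0.8027  a^+=-0.4090
step 2: x_pred=-1.3741  r=3.2241  x^+=0.7280  v^+=2.2467  a^+=1.3797
step 3: x_pred=3.0004  r=-1.0604  x^+=2.3090  v^+=2.7803  a^+=0.7914
step 4: x_pred=4.8207  r=0.7193  x^+=5.2897  v^+=3.8174  a^+=1.1904
step 5: x_pred=8.7723  r=-14.2723  x^+=-0.5332  v^+=-3.0769  a^+=-6.7278
step 6: x_pred=-5.2326  r=0.7726  x^+=-4.7289  v^+=-8.1010  a^+=-6.2991
step 7: x_pred=-13.3571  r=10.4371  x^+=-6.5521  v^+=-7.4564  a^+=-0.5087
step 8: x_pred=-12.7587  r=14.6187  x^+=-3.2273  v^+=0.1808  a^+=7.6017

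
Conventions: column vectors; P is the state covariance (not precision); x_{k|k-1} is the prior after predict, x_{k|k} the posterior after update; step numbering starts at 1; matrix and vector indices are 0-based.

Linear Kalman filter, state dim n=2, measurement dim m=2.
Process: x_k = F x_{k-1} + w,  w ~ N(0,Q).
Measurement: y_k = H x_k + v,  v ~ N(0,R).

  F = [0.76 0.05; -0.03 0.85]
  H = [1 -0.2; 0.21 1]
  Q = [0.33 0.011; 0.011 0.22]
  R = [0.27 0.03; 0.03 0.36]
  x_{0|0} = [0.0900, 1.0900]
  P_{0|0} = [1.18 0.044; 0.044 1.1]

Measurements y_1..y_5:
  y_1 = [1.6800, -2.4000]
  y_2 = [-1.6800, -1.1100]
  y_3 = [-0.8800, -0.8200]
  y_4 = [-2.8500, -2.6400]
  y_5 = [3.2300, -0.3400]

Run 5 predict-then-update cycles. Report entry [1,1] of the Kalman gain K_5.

K[1,1] = 0.4857

step 1: x^-=[0.1229, 0.9238]  P^-=[1.0177 0.0592; 0.0592 1.0136]  S=[1.3045 0.0977; 0.0977 1.4433]  K=[0.7607 0.1376; -0.1641 0.7220]  nu=[1.7419, -3.3496]  x^+=[0.9871, -1.7803]  P^+=[0.2150 0.0272; 0.0272 0.2493]
step 2: x^-=[0.6612, -1.5429]  P^-=[0.4569 0.0342; 0.0342 0.3989]  S=[0.7291 0.0790; 0.0790 0.7934]  K=[0.6060 0.1038; -0.1192 0.5237]  nu=[-2.6498, 0.2941]  x^+=[-0.9140, -1.0731]  P^+=[0.1707 0.0197; 0.0197 0.1808]
step 3: x^-=[-0.7483, -0.8847]  P^-=[0.4305 0.0275; 0.0275 0.3498]  S=[0.7035 0.0768; 0.0768 0.7403]  K=[0.5935 0.0977; -0.1141 0.4921]  nu=[-0.3087, 0.2219]  x^+=[-0.9098, -0.7403]  P^+=[0.1668 0.0180; 0.0180 0.1700]
step 4: x^-=[-0.7285, -0.6020]  P^-=[0.4281 0.0260; 0.0260 0.3420]  S=[0.7014 0.0764; 0.0764 0.7318]  K=[0.5924 0.0965; -0.1135 0.4867]  nu=[-2.2419, -1.8850]  x^+=[-2.2386, -1.2650]  P^+=[0.1664 0.0176; 0.0176 0.1681]
step 5: x^-=[-1.7646, -1.0081]  P^-=[0.4279 0.0257; 0.0257 0.3407]  S=[0.7012 0.0763; 0.0763 0.7304]  K=[0.5924 0.0963; -0.1134 0.4857]  nu=[4.7930, 1.0386]  x^+=[1.1746, -1.0472]  P^+=[0.1663 0.0175; 0.0175 0.1678]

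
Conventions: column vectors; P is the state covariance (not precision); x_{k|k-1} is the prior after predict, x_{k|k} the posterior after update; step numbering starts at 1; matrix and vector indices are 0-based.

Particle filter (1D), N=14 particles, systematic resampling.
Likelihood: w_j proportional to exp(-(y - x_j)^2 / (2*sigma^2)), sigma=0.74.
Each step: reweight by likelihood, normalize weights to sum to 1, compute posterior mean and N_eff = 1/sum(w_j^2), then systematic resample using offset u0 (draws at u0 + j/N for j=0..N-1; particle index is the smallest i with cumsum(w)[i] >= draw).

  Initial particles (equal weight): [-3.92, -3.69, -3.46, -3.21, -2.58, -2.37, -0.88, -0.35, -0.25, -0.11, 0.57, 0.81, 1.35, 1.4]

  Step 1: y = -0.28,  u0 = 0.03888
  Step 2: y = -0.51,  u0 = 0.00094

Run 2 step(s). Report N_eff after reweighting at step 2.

N_eff = 12.0827

step 1: w=[0.0000, 0.0000, 0.0000, 0.0001, 0.0017, 0.0039, 0.1520, 0.2103, 0.2110, 0.2057, 0.1092, 0.0714, 0.0187, 0.0161]  mean=-0.1290  Neff=5.8206  idx=[6, 6, 7, 7, 7, 8, 8, 8, 9, 9, 9, 10, 11, 12]
step 2: w=[0.0825, 0.0825, 0.0913, 0.0913, 0.0913, 0.0879, 0.0879, 0.0879, 0.0808, 0.0808, 0.0808, 0.0322, 0.0190, 0.0040]  mean=-0.2944  Neff=12.0827  idx=[0, 0, 1, 2, 3, 4, 4, 5, 6, 7, 8, 9, 9, 10]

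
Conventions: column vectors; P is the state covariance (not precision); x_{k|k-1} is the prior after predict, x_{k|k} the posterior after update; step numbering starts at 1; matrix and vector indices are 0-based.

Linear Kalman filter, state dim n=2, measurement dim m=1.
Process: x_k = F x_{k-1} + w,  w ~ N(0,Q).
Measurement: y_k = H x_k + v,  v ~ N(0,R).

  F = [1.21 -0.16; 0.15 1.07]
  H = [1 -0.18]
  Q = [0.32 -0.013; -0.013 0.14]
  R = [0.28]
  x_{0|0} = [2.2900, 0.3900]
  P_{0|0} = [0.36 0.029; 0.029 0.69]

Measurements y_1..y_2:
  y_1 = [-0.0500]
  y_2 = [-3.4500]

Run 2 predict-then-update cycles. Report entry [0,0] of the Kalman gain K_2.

step 1: x^-=[2.7085, 0.7608]  P^-=[0.8535 -0.0289; -0.0289 0.9474]  S=[1.1746]  K=[0.7311; -0.1698]  nu=[-2.6216]  x^+=[0.7920, 1.2060]  P^+=[0.2257 0.1169; 0.1169 0.9135]
step 2: x^-=[0.7653, 1.4092]  P^-=[0.6286 0.0201; 0.0201 1.2285]  S=[0.9412]  K=[0.6641; -0.2136]  nu=[-3.9617]  x^+=[-1.8655, 2.2554]  P^+=[0.2136 0.1536; 0.1536 1.1855]

K[0,0] = 0.6641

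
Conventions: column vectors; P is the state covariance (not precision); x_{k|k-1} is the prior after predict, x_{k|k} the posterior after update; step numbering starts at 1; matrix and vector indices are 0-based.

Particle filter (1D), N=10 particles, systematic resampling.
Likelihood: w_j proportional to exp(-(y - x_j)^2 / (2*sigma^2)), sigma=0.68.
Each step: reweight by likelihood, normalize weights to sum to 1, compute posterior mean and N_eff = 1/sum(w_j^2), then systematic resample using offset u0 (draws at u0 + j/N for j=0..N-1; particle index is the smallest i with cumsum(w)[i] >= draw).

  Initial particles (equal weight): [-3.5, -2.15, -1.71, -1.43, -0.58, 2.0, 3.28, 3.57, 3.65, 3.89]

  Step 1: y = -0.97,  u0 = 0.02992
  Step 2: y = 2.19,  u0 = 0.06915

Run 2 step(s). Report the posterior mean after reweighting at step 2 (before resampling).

step 1: w=[0.0004, 0.0917, 0.2286, 0.3287, 0.3506, 0.0000, 0.0000, 0.0000, 0.0000, 0.0000]  mean=-1.2628  Neff=3.4292  idx=[1, 2, 2, 3, 3, 3, 3, 4, 4, 4]
step 2: w=[0.0000, 0.0001, 0.0001, 0.0009, 0.0009, 0.0009, 0.0009, 0.3320, 0.3320, 0.3320]  mean=-0.5834  Neff=3.0237  idx=[7, 7, 7, 8, 8, 8, 9, 9, 9, 9]

post_mean = -0.5834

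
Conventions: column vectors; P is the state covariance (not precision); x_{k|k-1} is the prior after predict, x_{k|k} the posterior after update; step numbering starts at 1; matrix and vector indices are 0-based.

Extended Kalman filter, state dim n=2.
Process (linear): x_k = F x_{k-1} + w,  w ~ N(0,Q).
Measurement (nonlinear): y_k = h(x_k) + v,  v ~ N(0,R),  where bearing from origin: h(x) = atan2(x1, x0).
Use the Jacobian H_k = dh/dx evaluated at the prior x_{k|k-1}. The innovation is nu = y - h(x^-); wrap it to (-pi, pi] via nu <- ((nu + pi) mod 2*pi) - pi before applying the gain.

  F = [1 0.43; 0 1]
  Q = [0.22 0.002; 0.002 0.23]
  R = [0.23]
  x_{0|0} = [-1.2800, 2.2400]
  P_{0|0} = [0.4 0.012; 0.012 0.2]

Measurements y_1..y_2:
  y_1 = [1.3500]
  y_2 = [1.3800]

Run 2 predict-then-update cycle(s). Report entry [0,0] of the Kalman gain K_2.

step 1: x^-=[-0.3168, 2.2400]  P^-=[0.6673 0.1000; 0.1000 0.4300]  H_jac=[-0.4377 -0.0619]  S=[0.3649]  K=[-0.8174; -0.1929]  nu=[-0.3613]  x^+=[-0.0215, 2.3097]  P^+=[0.4235 0.0425; 0.0425 0.4164]
step 2: x^-=[0.9717, 2.3097]  P^-=[0.7570 0.2235; 0.2235 0.6464]  H_jac=[-0.3679 0.1548]  S=[0.3225]  K=[-0.7563; 0.0552]  nu=[0.2074]  x^+=[0.8148, 2.3211]  P^+=[0.5726 0.2370; 0.2370 0.6454]

K[0,0] = -0.7563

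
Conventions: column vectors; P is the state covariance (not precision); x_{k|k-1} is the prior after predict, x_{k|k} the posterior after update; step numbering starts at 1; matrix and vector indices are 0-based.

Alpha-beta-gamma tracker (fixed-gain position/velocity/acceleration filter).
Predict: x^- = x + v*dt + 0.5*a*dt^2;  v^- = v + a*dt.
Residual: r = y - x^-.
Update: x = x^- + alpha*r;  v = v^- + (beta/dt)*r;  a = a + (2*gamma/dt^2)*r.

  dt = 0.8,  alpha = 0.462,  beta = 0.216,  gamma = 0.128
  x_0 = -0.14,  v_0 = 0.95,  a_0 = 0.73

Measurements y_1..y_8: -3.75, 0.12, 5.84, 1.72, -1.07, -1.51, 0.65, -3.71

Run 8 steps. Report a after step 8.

step 1: x_pred=0.8536  r=-4.6036  x^+=-1.2733  v^+=0.2910  a^+=-1.1114
step 2: x_pred=-1.3961  r=1.5161  x^+=-0.6957  v^+=-0.1888  a^+=-0.5050
step 3: x_pred=-1.0083  r=6.8483  x^+=2.1556  v^+=1.2563  a^+=2.2343
step 4: x_pred=3.8756  r=-2.1556  x^+=2.8797  v^+=2.4617  a^+=1.3721
step 5: x_pred=5.2881  r=-6.3581  x^+=2.3507  v^+=1.8427  a^+=-1.1712
step 6: x_pred=3.4500  r=-4.9600  x^+=1.1585  v^+=-0.4335  a^+=-3.1552
step 7: x_pred=-0.1980  r=0.8480  x^+=0.1938  v^+=-2.7287  a^+=-2.8160
step 8: x_pred=-2.8903  r=-0.8197  x^+=-3.2690  v^+=-5.2028  a^+=-3.1439

a_post = -3.1439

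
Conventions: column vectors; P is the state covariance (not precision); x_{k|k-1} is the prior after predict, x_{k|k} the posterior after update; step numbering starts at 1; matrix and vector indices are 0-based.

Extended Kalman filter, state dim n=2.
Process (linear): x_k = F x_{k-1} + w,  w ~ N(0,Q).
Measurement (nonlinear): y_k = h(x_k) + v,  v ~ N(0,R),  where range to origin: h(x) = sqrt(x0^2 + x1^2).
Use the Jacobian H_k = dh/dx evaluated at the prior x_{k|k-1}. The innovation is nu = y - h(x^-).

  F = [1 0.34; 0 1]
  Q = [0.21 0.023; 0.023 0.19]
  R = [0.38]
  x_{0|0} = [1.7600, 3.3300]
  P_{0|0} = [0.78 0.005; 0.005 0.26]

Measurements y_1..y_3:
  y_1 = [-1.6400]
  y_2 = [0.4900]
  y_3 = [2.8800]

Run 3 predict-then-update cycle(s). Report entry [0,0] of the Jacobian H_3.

step 1: x^-=[2.8922, 3.3300]  P^-=[1.0235 0.1164; 0.1164 0.4500]  H_jac=[0.6557 0.7550]  S=[1.1918]  K=[0.6368; 0.3491]  nu=[-6.0506]  x^+=[-0.9610, 1.2177]  P^+=[0.5401 -0.1486; -0.1486 0.3047]
step 2: x^-=[-0.5470, 1.2177]  P^-=[0.6843 -0.0220; -0.0220 0.4947]  H_jac=[-0.4098 0.9122]  S=[0.9230]  K=[-0.3255; 0.4987]  nu=[-0.8449]  x^+=[-0.2720, 0.7963]  P^+=[0.5865 0.1279; 0.1279 0.2652]
step 3: x^-=[-0.0012, 0.7963]  P^-=[0.9141 0.2410; 0.2410 0.4552]  H_jac=[-0.0016 1.0000]  S=[0.8344]  K=[0.2872; 0.5451]  nu=[2.0837]  x^+=[0.5971, 1.9320]  P^+=[0.8453 0.1104; 0.1104 0.2073]

H_jac[0,0] = -0.0016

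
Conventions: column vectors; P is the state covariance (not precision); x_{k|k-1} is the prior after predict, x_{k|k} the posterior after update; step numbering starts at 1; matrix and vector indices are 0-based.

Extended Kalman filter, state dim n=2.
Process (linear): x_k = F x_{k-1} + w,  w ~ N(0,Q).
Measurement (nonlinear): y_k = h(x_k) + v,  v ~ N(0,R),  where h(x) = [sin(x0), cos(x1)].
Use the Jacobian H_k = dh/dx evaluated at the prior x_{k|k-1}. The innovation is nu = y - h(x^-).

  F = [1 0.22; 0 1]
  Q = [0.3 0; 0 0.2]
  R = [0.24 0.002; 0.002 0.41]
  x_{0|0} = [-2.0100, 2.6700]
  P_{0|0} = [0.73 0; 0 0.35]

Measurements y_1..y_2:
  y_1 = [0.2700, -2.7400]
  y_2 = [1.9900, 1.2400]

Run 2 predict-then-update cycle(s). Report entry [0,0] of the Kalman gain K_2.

step 1: x^-=[-1.4226, 2.6700]  P^-=[1.0469 0.0770; 0.0770 0.5500]  H_jac=[0.1477 0.0000; 0.0000 -0.4543]  S=[0.2628 -0.0032; -0.0032 0.5235]  K=[0.5874 -0.0633; 0.0375 -0.4771]  nu=[1.2590, -1.8492]  x^+=[-0.5660, 3.5994]  P^+=[0.9539 0.0545; 0.0545 0.4304]
step 2: x^-=[0.2258, 3.5994]  P^-=[1.2987 0.1492; 0.1492 0.6304]  H_jac=[0.9746 0.0000; 0.0000 0.4420]  S=[1.4736 0.0663; 0.0663 0.5331]  K=[0.8582 0.0170; 0.0756 0.5132]  nu=[1.7661, 2.1370]  x^+=[1.7778, 4.8296]  P^+=[0.2114 0.0197; 0.0197 0.4764]

K[0,0] = 0.8582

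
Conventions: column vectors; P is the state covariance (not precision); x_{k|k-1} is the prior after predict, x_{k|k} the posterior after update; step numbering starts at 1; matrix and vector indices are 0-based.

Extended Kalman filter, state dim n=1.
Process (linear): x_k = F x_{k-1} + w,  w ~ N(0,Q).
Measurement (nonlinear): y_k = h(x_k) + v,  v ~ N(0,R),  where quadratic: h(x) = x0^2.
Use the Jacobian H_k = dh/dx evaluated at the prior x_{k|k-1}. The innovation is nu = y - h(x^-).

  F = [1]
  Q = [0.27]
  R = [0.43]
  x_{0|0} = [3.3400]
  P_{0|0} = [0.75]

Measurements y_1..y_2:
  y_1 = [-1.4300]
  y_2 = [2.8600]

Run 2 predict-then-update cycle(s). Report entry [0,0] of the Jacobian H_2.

step 1: x^-=[3.3400]  P^-=[1.0200]  H_jac=[6.6800]  S=[45.9448]  K=[0.1483]  nu=[-12.5856]  x^+=[1.4736]  P^+=[0.0095]
step 2: x^-=[1.4736]  P^-=[0.2795]  H_jac=[2.9471]  S=[2.8580]  K=[0.2883]  nu=[0.6886]  x^+=[1.6721]  P^+=[0.0421]

H_jac[0,0] = 2.9471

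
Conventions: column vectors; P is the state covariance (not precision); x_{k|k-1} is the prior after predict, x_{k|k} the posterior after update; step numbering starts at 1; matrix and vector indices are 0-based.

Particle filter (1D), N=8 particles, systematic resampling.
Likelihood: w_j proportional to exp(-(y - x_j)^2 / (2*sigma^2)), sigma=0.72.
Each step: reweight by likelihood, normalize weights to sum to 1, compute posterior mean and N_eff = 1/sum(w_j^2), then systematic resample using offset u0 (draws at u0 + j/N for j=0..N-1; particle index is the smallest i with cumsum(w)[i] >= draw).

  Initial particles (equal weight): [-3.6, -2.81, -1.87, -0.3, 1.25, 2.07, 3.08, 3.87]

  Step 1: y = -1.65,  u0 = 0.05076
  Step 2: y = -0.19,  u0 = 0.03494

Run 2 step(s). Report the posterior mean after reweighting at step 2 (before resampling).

post_mean = -0.6960

step 1: w=[0.0179, 0.1916, 0.6694, 0.1209, 0.0002, 0.0000, 0.0000, 0.0000]  mean=-1.8905  Neff=2.0011  idx=[1, 1, 2, 2, 2, 2, 2, 3]
step 2: w=[0.0010, 0.0010, 0.0498, 0.0498, 0.0498, 0.0498, 0.0498, 0.7490]  mean=-0.6960  Neff=1.7442  idx=[2, 5, 7, 7, 7, 7, 7, 7]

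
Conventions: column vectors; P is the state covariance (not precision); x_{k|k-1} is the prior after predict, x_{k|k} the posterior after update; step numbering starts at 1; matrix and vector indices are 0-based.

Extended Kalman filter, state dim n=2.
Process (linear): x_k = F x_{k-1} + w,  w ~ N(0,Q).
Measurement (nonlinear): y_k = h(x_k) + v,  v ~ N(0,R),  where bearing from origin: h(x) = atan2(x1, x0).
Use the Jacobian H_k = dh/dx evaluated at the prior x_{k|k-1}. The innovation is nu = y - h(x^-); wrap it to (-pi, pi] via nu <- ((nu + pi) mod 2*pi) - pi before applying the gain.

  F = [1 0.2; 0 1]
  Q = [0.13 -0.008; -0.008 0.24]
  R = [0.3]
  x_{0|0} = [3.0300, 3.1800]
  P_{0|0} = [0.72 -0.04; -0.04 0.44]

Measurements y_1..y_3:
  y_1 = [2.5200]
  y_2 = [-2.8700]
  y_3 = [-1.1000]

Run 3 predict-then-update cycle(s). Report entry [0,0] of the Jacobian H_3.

H_jac[0,0] = -0.1279

step 1: x^-=[3.6660, 3.1800]  P^-=[0.8516 0.0400; 0.0400 0.6800]  H_jac=[-0.1350 0.1557]  S=[0.3303]  K=[-0.3292; 0.3041]  nu=[1.8055]  x^+=[3.0715, 3.7290]  P^+=[0.8158 0.0731; 0.0731 0.6495]
step 2: x^-=[3.8174, 3.7290]  P^-=[1.0010 0.1950; 0.1950 0.8895]  H_jac=[-0.1309 0.1340]  S=[0.3263]  K=[-0.3216; 0.2872]  nu=[2.6395]  x^+=[2.9685, 4.4870]  P^+=[0.9672 0.2251; 0.2251 0.8625]
step 3: x^-=[3.8659, 4.4870]  P^-=[1.2218 0.3896; 0.3896 1.1025]  H_jac=[-0.1279 0.1102]  S=[0.3224]  K=[-0.3516; 0.2223]  nu=[-1.9596]  x^+=[4.5548, 4.0513]  P^+=[1.1819 0.4148; 0.4148 1.0866]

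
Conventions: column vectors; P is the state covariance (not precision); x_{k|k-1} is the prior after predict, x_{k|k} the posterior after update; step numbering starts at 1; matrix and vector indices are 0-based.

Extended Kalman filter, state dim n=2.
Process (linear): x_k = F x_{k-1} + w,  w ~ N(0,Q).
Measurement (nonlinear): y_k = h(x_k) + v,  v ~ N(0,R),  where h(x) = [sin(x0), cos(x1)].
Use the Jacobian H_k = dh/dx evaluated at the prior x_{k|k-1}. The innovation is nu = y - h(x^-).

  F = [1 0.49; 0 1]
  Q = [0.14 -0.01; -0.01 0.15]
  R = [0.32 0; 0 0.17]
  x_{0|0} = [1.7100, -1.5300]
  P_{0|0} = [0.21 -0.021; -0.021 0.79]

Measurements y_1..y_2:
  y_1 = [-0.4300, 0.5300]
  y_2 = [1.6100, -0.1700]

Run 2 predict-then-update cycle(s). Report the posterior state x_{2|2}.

step 1: x^-=[0.9603, -1.5300]  P^-=[0.5191 0.3561; 0.3561 0.9400]  H_jac=[0.5733 0.0000; 0.0000 0.9992]  S=[0.4906 0.2040; 0.2040 1.1084]  K=[0.5123 0.2267; 0.0691 0.8346]  nu=[-1.2494, 0.4892]  x^+=[0.4311, -1.2080]  P^+=[0.2860 0.0386; 0.0386 0.1420]
step 2: x^-=[-0.1608, -1.2080]  P^-=[0.4979 0.0982; 0.0982 0.2920]  H_jac=[0.9871 0.0000; 0.0000 0.9349]  S=[0.8051 0.0906; 0.0906 0.4252]  K=[0.6005 0.0879; 0.0493 0.6315]  nu=[1.7701, -0.5249]  x^+=[0.8561, -1.4522]  P^+=[0.1947 0.0160; 0.0160 0.1148]

x_post = [0.8561, -1.4522]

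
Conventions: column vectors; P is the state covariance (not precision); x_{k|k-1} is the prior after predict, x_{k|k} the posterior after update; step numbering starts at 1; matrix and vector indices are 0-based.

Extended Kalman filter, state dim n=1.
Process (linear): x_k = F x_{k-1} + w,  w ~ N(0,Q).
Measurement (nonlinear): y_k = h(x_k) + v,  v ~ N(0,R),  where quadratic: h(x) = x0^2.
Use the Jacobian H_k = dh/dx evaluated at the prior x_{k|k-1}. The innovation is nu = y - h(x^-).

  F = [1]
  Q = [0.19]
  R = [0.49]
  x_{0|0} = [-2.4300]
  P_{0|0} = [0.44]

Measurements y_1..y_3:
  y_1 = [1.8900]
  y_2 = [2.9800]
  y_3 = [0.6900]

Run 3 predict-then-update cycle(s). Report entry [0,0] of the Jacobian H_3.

H_jac[0,0] = -3.4226

step 1: x^-=[-2.4300]  P^-=[0.6300]  H_jac=[-4.8600]  S=[15.3703]  K=[-0.1992]  nu=[-4.0149]  x^+=[-1.6302]  P^+=[0.0201]
step 2: x^-=[-1.6302]  P^-=[0.2101]  H_jac=[-3.2604]  S=[2.7233]  K=[-0.2515]  nu=[0.3224]  x^+=[-1.7113]  P^+=[0.0378]
step 3: x^-=[-1.7113]  P^-=[0.2278]  H_jac=[-3.4226]  S=[3.1585]  K=[-0.2468]  nu=[-2.2386]  x^+=[-1.1587]  P^+=[0.0353]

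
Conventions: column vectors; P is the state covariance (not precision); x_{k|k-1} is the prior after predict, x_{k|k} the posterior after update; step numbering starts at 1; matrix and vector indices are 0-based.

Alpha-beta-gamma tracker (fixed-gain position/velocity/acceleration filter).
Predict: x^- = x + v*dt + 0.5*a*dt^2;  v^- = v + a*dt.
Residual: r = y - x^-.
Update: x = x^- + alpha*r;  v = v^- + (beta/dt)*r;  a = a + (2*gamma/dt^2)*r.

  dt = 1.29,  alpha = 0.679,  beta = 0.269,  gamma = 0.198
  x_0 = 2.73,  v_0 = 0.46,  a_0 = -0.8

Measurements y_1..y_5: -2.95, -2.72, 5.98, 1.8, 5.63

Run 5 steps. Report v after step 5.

v_post = 4.6724

step 1: x_pred=2.6578  r=-5.6078  x^+=-1.1499  v^+=-1.7414  a^+=-2.1345
step 2: x_pred=-5.1723  r=2.4523  x^+=-3.5072  v^+=-3.9835  a^+=-1.5509
step 3: x_pred=-9.9363  r=15.9163  x^+=0.8709  v^+=-2.6652  a^+=2.2366
step 4: x_pred=-0.7062  r=2.5062  x^+=0.9955  v^+=0.7427  a^+=2.8330
step 5: x_pred=4.3108  r=1.3192  x^+=5.2065  v^+=4.6724  a^+=3.1469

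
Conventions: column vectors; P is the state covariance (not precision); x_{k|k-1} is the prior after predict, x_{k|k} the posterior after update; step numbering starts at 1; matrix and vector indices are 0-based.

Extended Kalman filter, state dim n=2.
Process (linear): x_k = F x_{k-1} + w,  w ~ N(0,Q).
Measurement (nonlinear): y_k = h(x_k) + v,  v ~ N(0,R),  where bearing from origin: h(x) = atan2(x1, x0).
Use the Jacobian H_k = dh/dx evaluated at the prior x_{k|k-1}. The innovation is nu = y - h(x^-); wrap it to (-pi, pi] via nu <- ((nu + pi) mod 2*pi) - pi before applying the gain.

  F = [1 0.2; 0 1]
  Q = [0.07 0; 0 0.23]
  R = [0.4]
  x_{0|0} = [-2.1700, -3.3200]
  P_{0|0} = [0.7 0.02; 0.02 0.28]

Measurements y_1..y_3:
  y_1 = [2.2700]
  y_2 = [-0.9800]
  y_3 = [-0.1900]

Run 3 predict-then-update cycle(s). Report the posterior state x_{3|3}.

step 1: x^-=[-2.8340, -3.3200]  P^-=[0.7892 0.0760; 0.0760 0.5100]  H_jac=[0.1742 -0.1487]  S=[0.4313]  K=[0.2926; -0.1452]  nu=[-1.7358]  x^+=[-3.3419, -3.0680]  P^+=[0.7523 0.0943; 0.0943 0.5009]
step 2: x^-=[-3.9555, -3.0680]  P^-=[0.8800 0.1945; 0.1945 0.7309]  H_jac=[0.1224 -0.1578]  S=[0.4239]  K=[0.1818; -0.2160]  nu=[1.5019]  x^+=[-3.6826, -3.3924]  P^+=[0.8660 0.2111; 0.2111 0.7111]
step 3: x^-=[-4.3610, -3.3924]  P^-=[1.0489 0.3534; 0.3534 0.9411]  H_jac=[0.1111 -0.1429]  S=[0.4209]  K=[0.1570; -0.2261]  nu=[2.2905]  x^+=[-4.0015, -3.9103]  P^+=[1.0386 0.3683; 0.3683 0.9196]

x_post = [-4.0015, -3.9103]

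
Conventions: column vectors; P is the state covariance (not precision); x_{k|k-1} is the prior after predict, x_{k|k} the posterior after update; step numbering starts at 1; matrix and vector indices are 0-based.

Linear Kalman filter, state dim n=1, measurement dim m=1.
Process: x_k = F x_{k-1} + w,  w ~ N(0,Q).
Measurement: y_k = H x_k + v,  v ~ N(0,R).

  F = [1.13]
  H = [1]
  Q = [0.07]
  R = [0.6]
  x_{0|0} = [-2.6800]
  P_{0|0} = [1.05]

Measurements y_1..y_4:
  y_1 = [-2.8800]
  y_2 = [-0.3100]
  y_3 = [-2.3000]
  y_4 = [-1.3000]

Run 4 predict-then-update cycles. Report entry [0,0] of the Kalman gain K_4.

K[0,0] = 0.4004

step 1: x^-=[-3.0284]  P^-=[1.4107]  S=[2.0107]  K=[0.7016]  nu=[0.1484]  x^+=[-2.9243]  P^+=[0.4210]
step 2: x^-=[-3.3044]  P^-=[0.6075]  S=[1.2075]  K=[0.5031]  nu=[2.9944]  x^+=[-1.7979]  P^+=[0.3019]
step 3: x^-=[-2.0316]  P^-=[0.4555]  S=[1.0555]  K=[0.4315]  nu=[-0.2684]  x^+=[-2.1474]  P^+=[0.2589]
step 4: x^-=[-2.4266]  P^-=[0.4006]  S=[1.0006]  K=[0.4004]  nu=[1.1266]  x^+=[-1.9755]  P^+=[0.2402]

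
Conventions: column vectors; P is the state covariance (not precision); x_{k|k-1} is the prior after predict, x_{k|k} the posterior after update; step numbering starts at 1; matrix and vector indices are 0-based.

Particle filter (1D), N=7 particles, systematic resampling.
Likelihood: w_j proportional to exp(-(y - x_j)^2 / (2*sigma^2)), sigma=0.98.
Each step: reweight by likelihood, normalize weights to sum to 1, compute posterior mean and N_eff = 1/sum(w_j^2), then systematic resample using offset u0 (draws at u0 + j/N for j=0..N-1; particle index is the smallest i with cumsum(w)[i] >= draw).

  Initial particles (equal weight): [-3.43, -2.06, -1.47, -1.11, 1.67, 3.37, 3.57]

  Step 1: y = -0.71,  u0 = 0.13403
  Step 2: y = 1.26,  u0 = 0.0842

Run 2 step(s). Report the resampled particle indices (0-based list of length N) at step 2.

step 1: w=[0.0100, 0.1825, 0.3490, 0.4337, 0.0247, 0.0001, 0.0000]  mean=-1.3631  Neff=2.9079  idx=[1, 2, 2, 3, 3, 3, 4]
step 2: w=[0.0029, 0.0184, 0.0184, 0.0479, 0.0479, 0.0479, 0.8167]  mean=1.1444  Neff=1.4824  idx=[3, 6, 6, 6, 6, 6, 6]

resampled_idx = [3, 6, 6, 6, 6, 6, 6]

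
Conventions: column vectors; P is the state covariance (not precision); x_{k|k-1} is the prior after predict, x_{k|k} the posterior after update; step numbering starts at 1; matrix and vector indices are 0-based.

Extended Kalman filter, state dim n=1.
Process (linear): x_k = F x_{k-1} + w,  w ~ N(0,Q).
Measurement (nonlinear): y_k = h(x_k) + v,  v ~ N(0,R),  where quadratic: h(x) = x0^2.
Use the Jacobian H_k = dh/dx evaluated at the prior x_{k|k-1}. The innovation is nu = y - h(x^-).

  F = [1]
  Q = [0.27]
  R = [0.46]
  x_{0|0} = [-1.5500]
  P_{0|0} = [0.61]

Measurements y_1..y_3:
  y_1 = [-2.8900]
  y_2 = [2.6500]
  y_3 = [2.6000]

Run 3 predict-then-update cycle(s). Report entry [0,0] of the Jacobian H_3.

H_jac[0,0] = 0.6338

step 1: x^-=[-1.5500]  P^-=[0.8800]  H_jac=[-3.1000]  S=[8.9168]  K=[-0.3059]  nu=[-5.2925]  x^+=[0.0692]  P^+=[0.0454]
step 2: x^-=[0.0692]  P^-=[0.3154]  H_jac=[0.1384]  S=[0.4660]  K=[0.0936]  nu=[2.6452]  x^+=[0.3169]  P^+=[0.3113]
step 3: x^-=[0.3169]  P^-=[0.5813]  H_jac=[0.6338]  S=[0.6935]  K=[0.5313]  nu=[2.4996]  x^+=[1.6448]  P^+=[0.3856]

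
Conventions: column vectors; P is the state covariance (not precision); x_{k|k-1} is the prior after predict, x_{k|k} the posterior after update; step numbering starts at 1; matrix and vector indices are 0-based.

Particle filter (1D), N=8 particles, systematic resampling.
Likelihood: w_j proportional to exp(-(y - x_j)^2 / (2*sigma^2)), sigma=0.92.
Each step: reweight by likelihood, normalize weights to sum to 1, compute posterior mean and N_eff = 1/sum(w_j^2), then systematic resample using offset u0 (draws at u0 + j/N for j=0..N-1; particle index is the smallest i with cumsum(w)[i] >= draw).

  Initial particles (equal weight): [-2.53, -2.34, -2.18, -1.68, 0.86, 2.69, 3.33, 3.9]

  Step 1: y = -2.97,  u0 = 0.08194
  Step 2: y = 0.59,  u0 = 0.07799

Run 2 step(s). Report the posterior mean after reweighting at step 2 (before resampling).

post_mean = -1.9830

step 1: w=[0.3245, 0.2877, 0.2516, 0.1361, 0.0001, 0.0000, 0.0000, 0.0000]  mean=-2.2714  Neff=3.7049  idx=[0, 0, 1, 1, 1, 2, 2, 3]
step 2: w=[0.0337, 0.0337, 0.0665, 0.0665, 0.0665, 0.1140, 0.1140, 0.5051]  mean=-1.9830  Neff=3.3713  idx=[2, 4, 5, 6, 7, 7, 7, 7]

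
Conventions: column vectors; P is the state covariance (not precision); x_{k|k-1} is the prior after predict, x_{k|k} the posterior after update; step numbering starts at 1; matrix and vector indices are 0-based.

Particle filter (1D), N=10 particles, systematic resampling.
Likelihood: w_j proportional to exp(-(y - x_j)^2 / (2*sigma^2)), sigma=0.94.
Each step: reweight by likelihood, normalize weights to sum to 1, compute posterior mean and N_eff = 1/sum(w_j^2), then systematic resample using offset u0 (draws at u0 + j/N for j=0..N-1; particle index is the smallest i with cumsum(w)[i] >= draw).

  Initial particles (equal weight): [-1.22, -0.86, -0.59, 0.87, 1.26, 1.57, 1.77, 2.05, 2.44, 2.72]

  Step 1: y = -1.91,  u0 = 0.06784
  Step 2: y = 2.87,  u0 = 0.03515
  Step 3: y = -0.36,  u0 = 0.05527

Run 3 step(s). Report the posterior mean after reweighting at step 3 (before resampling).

step 1: w=[0.4518, 0.3170, 0.2207, 0.0075, 0.0020, 0.0006, 0.0003, 0.0001, 0.0000, 0.0000]  mean=-0.9434  Neff=2.8295  idx=[0, 0, 0, 0, 1, 1, 1, 1, 2, 2]
step 2: w=[0.0188, 0.0188, 0.0188, 0.0188, 0.0925, 0.0925, 0.0925, 0.0925, 0.2774, 0.2774]  mean=-0.7373  Neff=5.2754  idx=[1, 4, 5, 6, 7, 8, 8, 9, 9, 9]
step 3: w=[0.0733, 0.0966, 0.0966, 0.0966, 0.0966, 0.1080, 0.1080, 0.1080, 0.1080, 0.1080]  mean=-0.7405  Neff=9.8928  idx=[0, 1, 2, 3, 4, 5, 6, 7, 8, 9]

post_mean = -0.7405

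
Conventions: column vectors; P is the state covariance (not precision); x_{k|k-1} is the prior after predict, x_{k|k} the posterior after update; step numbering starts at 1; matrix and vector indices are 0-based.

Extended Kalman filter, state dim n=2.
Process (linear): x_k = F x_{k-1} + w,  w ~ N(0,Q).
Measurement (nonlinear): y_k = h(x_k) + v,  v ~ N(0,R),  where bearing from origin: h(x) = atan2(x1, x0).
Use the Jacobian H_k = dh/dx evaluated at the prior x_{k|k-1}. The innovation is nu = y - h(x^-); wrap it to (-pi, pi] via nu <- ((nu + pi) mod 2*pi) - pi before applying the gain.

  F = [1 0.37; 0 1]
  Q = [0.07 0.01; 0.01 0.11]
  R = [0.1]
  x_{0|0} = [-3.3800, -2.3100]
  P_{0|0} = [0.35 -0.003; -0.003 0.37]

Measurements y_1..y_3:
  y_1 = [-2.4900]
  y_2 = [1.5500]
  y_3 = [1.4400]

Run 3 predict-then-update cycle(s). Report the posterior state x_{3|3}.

step 1: x^-=[-4.2347, -2.3100]  P^-=[0.4684 0.1439; 0.1439 0.4800]  H_jac=[0.0993 -0.1820]  S=[0.1153]  K=[0.1762; -0.6337]  nu=[0.1522]  x^+=[-4.2079, -2.4065]  P^+=[0.4649 0.1568; 0.1568 0.4337]
step 2: x^-=[-5.0983, -2.4065]  P^-=[0.7102 0.3272; 0.3272 0.5437]  H_jac=[0.0757 -0.1604]  S=[0.1101]  K=[0.0117; -0.5670]  nu=[-2.0326]  x^+=[-5.1220, -1.2539]  P^+=[0.7102 0.3280; 0.3280 0.5083]
step 3: x^-=[-5.5859, -1.2539]  P^-=[1.0925 0.5260; 0.5260 0.6183]  H_jac=[0.0383 -0.1704]  S=[0.1127]  K=[-0.4246; -0.7565]  nu=[-1.9224]  x^+=[-4.7696, 0.2003]  P^+=[1.0722 0.4898; 0.4898 0.5538]

x_post = [-4.7696, 0.2003]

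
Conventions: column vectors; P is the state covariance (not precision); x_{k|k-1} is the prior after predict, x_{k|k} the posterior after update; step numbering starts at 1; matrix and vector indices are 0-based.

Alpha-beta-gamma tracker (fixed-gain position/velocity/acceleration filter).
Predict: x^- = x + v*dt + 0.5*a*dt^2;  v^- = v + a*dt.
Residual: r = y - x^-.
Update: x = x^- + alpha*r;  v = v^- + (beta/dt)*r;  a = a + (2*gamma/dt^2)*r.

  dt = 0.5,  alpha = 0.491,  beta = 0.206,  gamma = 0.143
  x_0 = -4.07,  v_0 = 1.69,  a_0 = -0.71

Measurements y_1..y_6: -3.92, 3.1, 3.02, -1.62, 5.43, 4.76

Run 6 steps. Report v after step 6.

step 1: x_pred=-3.3138  r=-0.6062  x^+=-3.6114  v^+=1.0852  a^+=-1.4035
step 2: x_pred=-3.2443  r=6.3443  x^+=-0.1292  v^+=2.9973  a^+=5.8543
step 3: x_pred=2.1012  r=0.9188  x^+=2.5523  v^+=6.3030  a^+=6.9054
step 4: x_pred=6.5670  r=-8.1870  x^+=2.5472  v^+=6.3826  a^+=-2.4605
step 5: x_pred=5.4309  r=-0.0009  x^+=5.4305  v^+=5.1520  a^+=-2.4616
step 6: x_pred=7.6988  r=-2.9388  x^+=6.2558  v^+=2.7104  a^+=-5.8235

v_post = 2.7104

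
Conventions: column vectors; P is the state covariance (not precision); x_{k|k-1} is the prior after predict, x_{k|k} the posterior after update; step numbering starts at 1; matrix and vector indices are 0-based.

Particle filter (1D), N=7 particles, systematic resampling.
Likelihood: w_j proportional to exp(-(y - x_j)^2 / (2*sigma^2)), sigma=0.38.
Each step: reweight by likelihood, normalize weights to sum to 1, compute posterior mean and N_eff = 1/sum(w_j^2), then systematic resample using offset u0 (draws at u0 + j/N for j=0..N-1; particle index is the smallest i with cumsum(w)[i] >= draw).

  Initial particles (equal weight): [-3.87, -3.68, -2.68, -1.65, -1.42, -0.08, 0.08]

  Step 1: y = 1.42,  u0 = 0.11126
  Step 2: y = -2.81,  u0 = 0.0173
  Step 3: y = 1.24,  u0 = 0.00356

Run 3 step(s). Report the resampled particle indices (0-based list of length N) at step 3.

resampled_idx = [0, 1, 2, 4, 5, 6, 6]

step 1: w=[0.0000, 0.0000, 0.0000, 0.0000, 0.0000, 0.1717, 0.8283]  mean=0.0525  Neff=1.3976  idx=[5, 6, 6, 6, 6, 6, 6]
step 2: w=[0.7895, 0.0351, 0.0351, 0.0351, 0.0351, 0.0351, 0.0351]  mean=-0.0463  Neff=1.5856  idx=[0, 0, 0, 0, 0, 0, 3]
step 3: w=[0.1005, 0.1005, 0.1005, 0.1005, 0.1005, 0.1005, 0.3970]  mean=-0.0165  Neff=4.5822  idx=[0, 1, 2, 4, 5, 6, 6]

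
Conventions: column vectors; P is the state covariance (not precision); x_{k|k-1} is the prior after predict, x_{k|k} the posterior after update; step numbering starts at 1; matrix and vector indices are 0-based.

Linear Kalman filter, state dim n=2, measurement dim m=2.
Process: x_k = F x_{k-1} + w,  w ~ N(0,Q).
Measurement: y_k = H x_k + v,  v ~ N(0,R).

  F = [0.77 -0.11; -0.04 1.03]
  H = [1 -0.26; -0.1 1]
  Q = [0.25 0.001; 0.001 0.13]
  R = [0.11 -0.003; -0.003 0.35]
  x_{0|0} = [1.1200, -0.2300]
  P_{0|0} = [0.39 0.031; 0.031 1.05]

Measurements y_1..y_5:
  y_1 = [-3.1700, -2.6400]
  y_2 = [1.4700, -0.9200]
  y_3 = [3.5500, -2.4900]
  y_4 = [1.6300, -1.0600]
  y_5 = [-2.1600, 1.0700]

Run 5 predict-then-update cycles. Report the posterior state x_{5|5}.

x_post = [-1.2753, -0.1698]

step 1: x^-=[0.8877, -0.2817]  P^-=[0.4887 -0.1053; -0.1053 1.2420]  S=[0.7374 -0.4828; -0.4828 1.6180]  K=[0.7923 0.1411; -0.0917 0.7468]  nu=[-4.1309, -2.2695]  x^+=[-2.7054, -1.5976]  P^+=[0.1016 0.0572; 0.0572 0.2674]
step 2: x^-=[-1.9074, -1.5373]  P^-=[0.3038 0.0132; 0.0132 0.4091]  S=[0.4346 -0.1262; -0.1262 0.7595]  K=[0.7193 0.0969; -0.0614 0.5267]  nu=[2.9777, 0.4265]  x^+=[0.2757, -1.4956]  P^+=[0.0894 0.0407; 0.0407 0.1886]
step 3: x^-=[0.3768, -1.5515]  P^-=[0.2984 0.0093; 0.0093 0.3269]  S=[0.4256 -0.1083; -0.1083 0.6780]  K=[0.7168 0.0842; -0.0578 0.4715]  nu=[2.7698, -0.9008]  x^+=[2.2863, -2.1364]  P^+=[0.0880 0.0361; 0.0361 0.1688]
step 4: x^-=[1.9954, -2.2919]  P^-=[0.2981 0.0080; 0.0080 0.3063]  S=[0.4246 -0.1043; -0.1043 0.6576]  K=[0.7168 0.0804; -0.0569 0.4555]  nu=[-0.9613, 1.4315]  x^+=[1.4215, -1.5852]  P^+=[0.0876 0.0348; 0.0348 0.1631]
step 5: x^-=[1.2689, -1.6897]  P^-=[0.2981 0.0076; 0.0076 0.3003]  S=[0.4244 -0.1031; -0.1031 0.6517]  K=[0.7169 0.0793; -0.0567 0.4506]  nu=[-3.8682, 2.8865]  x^+=[-1.2753, -0.1698]  P^+=[0.0876 0.0344; 0.0344 0.1613]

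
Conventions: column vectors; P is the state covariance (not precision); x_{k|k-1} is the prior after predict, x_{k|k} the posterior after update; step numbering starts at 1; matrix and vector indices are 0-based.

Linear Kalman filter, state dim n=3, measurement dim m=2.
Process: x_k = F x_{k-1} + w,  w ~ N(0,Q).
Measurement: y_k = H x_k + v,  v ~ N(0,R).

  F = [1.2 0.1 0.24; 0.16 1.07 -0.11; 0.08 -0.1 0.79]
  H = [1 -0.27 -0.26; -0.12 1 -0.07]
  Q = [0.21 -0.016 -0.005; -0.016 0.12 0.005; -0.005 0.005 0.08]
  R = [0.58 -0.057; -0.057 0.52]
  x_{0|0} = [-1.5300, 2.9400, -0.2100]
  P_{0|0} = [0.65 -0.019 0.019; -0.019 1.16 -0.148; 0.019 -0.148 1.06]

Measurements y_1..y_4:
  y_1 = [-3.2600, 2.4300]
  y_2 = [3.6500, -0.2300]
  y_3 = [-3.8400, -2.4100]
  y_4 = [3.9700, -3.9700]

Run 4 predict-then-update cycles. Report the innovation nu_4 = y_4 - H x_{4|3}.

innov = [6.0360, -3.1659]

step 1: x^-=[-1.5924, 2.9241, -0.5823]  P^-=[1.2179 0.1421 0.2591; 0.1421 1.5052 -0.3287; 0.2591 -0.3287 0.7834]  S=[1.7030 -0.3794; -0.3794 2.0629]  K=[0.6785 0.1140; 0.0607 0.7437; 0.0416 -0.1934]  nu=[-1.0295, -0.7259]  x^+=[-2.3737, 2.3217, -0.4848]  P^+=[0.4659 0.0911 0.2086; 0.0911 0.3922 -0.0291; 0.2086 -0.0291 0.6972]
step 2: x^-=[-2.7326, 2.1578, -0.8050]  P^-=[1.0655 0.1888 0.3579; 0.1888 0.6201 -0.0856; 0.3579 -0.0856 0.5515]  S=[1.4279 -0.1406; -0.1406 1.1308]  K=[0.6565 0.1133; 0.0841 0.5441; 0.1537 -0.1287]  nu=[6.7559, -2.7721]  x^+=[1.3884, 1.2179, 0.5905]  P^+=[0.4565 0.0918 0.2209; 0.0918 0.2881 -0.0147; 0.2209 -0.0147 0.4935]
step 3: x^-=[1.9297, 1.4604, 0.4558]  P^-=[1.0472 0.1845 0.3320; 0.1845 0.4946 -0.0431; 0.3320 -0.0431 0.4225]  S=[1.4135 -0.1206; -0.1206 0.9991]  K=[0.6543 0.1146; 0.0854 0.4862; 0.1574 -0.0936]  nu=[-5.2568, -3.6069]  x^+=[-1.9232, -0.7424, -0.0342]  P^+=[0.4470 0.0893 0.1919; 0.0893 0.2581 -0.0083; 0.1919 -0.0083 0.3752]
step 4: x^-=[-2.3903, -1.0983, -0.1066]  P^-=[1.0095 0.1837 0.2817; 0.1837 0.4573 -0.0279; 0.2817 -0.0279 0.3438]  S=[1.3965 -0.1099; -0.1099 0.9581]  K=[0.6443 0.1186; 0.0850 0.4661; 0.1373 -0.0737]  nu=[6.0360, -3.1659]  x^+=[1.1229, -2.0610, 0.9553]  P^+=[0.4332 0.0884 0.1631; 0.0884 0.2478 -0.0049; 0.1631 -0.0049 0.3100]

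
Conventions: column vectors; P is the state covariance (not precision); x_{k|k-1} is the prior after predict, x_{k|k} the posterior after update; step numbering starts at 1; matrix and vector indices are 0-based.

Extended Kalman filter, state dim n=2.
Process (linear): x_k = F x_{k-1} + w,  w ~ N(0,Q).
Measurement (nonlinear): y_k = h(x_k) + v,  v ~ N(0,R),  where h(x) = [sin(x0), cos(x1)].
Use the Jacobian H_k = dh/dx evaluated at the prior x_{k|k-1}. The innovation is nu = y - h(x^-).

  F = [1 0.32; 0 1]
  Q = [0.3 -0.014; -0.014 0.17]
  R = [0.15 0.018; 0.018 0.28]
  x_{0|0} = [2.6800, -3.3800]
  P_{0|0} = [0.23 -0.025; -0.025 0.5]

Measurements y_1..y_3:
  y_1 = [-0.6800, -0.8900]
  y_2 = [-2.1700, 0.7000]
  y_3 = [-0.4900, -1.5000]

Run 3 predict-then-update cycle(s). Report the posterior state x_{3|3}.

x_post = [-2.7388, -3.6555]

step 1: x^-=[1.5984, -3.3800]  P^-=[0.5652 0.1210; 0.1210 0.6700]  H_jac=[-0.0276 0.0000; 0.0000 -0.2362]  S=[0.1504 0.0188; 0.0188 0.3174]  K=[-0.0931 -0.0845; 0.0404 -0.5009]  nu=[-1.6796, 0.0817]  x^+=[1.7479, -3.4887]  P^+=[0.5613 0.1073; 0.1073 0.5909]
step 2: x^-=[0.6315, -3.4887]  P^-=[0.9905 0.2824; 0.2824 0.7609]  H_jac=[0.8071 0.0000; 0.0000 -0.3402]  S=[0.7953 -0.0595; -0.0595 0.3681]  K=[0.9978 -0.0996; 0.2368 -0.6650]  nu=[-2.7604, 1.6403]  x^+=[-2.2862, -5.2332]  P^+=[0.1832 0.0292; 0.0292 0.5348]
step 3: x^-=[-3.9609, -5.2332]  P^-=[0.5567 0.1863; 0.1863 0.7048]  H_jac=[-0.6827 0.0000; 0.0000 -0.8674]  S=[0.4095 0.1283; 0.1283 0.8102]  K=[-0.9108 -0.0552; -0.0781 -0.7421]  nu=[-1.2207, -1.9976]  x^+=[-2.7388, -3.6555]  P^+=[0.2016 0.0367; 0.0367 0.2412]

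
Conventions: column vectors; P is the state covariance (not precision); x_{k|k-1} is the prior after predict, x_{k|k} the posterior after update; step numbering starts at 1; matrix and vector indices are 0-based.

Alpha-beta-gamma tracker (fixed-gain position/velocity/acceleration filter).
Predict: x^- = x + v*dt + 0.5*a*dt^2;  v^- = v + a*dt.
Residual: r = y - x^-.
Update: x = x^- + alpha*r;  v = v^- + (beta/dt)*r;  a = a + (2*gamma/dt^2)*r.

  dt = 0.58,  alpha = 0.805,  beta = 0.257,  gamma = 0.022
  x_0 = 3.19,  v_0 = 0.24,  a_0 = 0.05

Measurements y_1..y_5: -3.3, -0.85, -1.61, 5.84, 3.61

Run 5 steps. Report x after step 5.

step 1: x_pred=3.3376  r=-6.6376  x^+=-2.0057  v^+=-2.6721  a^+=-0.8182
step 2: x_pred=-3.6931  r=2.8431  x^+=-1.4044  v^+=-1.8869  a^+=-0.4463
step 3: x_pred=-2.5739  r=0.9639  x^+=-1.7980  v^+=-1.7187  a^+=-0.3202
step 4: x_pred=-2.8486  r=8.6886  x^+=4.1457  v^+=1.9456  a^+=0.8162
step 5: x_pred=5.4114  r=-1.8014  x^+=3.9613  v^+=1.6208  a^+=0.5806

x_post = 3.9613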